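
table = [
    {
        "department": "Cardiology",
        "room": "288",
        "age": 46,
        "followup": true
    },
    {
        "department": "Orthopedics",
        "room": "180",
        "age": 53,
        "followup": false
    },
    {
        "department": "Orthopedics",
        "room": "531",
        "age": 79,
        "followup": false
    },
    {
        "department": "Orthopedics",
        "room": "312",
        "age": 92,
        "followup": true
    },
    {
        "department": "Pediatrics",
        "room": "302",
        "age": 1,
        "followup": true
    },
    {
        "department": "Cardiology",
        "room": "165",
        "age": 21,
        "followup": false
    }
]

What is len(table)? 6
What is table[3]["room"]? "312"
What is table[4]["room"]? "302"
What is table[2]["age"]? 79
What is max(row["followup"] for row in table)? True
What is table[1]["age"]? 53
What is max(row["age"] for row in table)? 92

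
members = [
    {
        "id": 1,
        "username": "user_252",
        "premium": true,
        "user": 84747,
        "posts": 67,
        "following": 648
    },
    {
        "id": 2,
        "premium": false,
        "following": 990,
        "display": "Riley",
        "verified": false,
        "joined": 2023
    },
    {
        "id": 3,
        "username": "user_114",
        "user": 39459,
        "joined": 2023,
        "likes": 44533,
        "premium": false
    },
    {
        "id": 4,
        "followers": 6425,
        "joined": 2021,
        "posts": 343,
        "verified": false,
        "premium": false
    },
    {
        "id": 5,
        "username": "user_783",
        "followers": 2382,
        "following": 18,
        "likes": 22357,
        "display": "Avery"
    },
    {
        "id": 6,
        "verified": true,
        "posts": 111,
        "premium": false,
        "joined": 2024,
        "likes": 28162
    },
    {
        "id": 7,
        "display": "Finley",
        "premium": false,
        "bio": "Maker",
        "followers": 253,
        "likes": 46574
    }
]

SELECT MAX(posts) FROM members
343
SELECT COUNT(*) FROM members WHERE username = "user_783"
1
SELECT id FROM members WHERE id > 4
[5, 6, 7]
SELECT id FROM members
[1, 2, 3, 4, 5, 6, 7]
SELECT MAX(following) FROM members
990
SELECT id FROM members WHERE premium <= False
[2, 3, 4, 6, 7]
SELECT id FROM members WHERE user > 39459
[1]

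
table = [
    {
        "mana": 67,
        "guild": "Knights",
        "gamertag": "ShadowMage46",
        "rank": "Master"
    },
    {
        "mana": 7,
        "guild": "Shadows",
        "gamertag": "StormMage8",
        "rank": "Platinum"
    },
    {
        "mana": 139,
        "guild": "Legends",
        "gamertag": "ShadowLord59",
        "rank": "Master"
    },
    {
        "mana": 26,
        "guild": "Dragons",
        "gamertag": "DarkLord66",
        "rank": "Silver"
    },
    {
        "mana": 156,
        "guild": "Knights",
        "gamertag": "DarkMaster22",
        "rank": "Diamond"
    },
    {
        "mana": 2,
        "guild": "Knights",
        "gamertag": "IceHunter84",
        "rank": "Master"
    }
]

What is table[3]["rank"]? "Silver"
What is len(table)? 6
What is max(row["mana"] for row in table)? 156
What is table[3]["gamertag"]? "DarkLord66"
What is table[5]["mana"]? 2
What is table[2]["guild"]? "Legends"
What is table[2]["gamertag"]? "ShadowLord59"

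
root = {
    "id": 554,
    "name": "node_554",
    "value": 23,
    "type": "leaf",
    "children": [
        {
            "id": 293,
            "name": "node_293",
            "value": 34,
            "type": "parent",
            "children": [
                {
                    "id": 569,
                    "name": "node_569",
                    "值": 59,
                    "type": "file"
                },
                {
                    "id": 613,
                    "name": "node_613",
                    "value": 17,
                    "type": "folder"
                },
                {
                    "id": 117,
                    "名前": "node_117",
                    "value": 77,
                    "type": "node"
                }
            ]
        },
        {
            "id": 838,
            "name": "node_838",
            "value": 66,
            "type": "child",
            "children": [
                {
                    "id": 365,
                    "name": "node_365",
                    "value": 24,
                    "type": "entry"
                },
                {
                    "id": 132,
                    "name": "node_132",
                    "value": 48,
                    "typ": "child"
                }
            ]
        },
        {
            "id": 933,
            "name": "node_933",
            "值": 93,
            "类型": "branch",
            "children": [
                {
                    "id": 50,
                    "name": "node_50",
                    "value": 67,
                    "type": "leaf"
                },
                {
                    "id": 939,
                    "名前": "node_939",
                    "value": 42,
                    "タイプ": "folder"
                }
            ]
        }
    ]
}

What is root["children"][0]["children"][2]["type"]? "node"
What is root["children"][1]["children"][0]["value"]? 24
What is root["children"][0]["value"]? 34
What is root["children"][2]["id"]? 933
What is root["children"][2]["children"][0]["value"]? 67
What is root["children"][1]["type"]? "child"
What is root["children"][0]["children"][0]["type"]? "file"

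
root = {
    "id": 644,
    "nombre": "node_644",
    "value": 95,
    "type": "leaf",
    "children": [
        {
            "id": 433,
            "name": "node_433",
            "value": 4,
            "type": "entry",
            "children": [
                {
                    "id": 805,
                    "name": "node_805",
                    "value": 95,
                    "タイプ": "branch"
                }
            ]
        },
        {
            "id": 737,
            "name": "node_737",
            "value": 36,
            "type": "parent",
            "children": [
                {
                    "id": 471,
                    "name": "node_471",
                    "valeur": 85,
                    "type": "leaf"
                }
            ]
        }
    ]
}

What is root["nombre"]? "node_644"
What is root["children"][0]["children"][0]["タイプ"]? "branch"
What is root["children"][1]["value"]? 36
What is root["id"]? 644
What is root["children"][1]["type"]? "parent"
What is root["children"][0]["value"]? 4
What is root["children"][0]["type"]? "entry"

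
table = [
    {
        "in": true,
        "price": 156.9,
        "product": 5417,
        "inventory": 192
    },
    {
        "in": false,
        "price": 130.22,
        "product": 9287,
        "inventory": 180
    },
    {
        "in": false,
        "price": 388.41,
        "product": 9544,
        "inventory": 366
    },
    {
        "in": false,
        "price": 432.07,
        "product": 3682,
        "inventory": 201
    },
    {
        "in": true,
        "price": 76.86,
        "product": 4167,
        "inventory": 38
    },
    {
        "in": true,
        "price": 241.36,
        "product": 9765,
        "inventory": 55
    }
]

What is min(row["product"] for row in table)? 3682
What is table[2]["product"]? 9544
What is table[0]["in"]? True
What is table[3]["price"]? 432.07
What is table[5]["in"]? True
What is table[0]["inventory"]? 192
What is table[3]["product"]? 3682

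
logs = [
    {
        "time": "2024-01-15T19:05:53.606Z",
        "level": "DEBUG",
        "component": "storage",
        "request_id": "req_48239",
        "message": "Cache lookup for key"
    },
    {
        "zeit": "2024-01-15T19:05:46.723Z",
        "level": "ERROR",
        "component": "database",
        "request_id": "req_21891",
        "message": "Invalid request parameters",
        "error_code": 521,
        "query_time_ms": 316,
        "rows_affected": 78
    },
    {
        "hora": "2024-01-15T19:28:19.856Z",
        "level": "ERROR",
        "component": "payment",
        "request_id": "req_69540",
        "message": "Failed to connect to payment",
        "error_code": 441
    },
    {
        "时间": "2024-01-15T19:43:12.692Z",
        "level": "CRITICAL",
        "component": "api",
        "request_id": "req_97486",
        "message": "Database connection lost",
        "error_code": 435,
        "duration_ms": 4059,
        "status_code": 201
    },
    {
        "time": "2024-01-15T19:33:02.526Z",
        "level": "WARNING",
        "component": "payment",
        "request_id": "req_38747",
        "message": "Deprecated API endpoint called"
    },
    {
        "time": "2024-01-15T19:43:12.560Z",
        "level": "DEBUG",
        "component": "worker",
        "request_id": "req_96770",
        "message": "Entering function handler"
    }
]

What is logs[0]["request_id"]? "req_48239"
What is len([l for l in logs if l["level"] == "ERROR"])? 2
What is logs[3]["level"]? "CRITICAL"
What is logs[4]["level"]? "WARNING"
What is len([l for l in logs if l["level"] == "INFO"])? 0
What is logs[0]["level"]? "DEBUG"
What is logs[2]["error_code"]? 441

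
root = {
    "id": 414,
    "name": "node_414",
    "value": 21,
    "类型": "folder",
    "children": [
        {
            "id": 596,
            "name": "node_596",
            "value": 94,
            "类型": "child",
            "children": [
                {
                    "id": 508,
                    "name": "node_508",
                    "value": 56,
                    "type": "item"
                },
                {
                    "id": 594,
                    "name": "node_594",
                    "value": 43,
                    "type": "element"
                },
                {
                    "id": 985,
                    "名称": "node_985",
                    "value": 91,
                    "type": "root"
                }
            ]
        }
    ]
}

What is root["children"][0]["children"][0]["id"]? 508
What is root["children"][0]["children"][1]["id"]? 594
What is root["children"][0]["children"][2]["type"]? "root"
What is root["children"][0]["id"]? 596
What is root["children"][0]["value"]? 94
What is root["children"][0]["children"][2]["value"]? 91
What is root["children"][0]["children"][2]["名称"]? "node_985"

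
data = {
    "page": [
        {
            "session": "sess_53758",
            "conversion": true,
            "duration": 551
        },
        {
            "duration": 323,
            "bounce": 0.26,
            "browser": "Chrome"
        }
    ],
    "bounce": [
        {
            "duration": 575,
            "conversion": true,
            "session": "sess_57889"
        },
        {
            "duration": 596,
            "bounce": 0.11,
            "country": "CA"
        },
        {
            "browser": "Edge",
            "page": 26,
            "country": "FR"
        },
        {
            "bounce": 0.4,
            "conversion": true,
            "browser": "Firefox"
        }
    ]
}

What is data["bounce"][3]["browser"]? "Firefox"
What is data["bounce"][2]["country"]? "FR"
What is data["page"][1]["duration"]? 323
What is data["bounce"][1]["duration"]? 596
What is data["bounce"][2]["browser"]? "Edge"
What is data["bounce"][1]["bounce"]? 0.11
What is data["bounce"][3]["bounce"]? 0.4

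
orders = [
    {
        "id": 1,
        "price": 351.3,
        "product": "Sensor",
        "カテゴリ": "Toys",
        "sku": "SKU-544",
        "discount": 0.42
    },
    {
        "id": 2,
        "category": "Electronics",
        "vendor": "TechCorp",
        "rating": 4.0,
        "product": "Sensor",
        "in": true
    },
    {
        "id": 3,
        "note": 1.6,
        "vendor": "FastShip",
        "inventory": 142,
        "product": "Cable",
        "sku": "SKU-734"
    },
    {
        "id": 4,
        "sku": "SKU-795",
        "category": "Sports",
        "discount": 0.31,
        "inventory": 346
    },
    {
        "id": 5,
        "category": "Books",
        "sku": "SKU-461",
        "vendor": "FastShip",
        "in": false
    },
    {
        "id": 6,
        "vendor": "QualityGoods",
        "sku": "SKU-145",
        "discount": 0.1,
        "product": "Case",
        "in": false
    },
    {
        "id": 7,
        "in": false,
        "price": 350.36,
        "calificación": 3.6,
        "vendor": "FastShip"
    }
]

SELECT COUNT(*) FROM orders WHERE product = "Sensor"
2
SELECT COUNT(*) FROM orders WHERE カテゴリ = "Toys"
1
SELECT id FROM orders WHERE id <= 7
[1, 2, 3, 4, 5, 6, 7]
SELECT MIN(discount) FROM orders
0.1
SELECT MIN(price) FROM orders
350.36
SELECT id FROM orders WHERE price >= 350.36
[1, 7]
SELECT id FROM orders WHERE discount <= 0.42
[1, 4, 6]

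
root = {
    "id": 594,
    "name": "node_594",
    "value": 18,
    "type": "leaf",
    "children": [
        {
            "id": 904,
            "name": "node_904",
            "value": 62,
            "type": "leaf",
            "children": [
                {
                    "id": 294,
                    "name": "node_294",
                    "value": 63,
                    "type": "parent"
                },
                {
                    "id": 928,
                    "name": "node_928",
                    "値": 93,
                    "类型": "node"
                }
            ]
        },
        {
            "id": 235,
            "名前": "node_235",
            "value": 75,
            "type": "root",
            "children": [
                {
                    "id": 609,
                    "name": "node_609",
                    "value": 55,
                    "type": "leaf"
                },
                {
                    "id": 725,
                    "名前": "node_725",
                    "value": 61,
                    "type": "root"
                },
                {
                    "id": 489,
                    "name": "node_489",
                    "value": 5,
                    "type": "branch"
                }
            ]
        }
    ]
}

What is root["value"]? 18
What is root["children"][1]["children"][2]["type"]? "branch"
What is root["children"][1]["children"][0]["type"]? "leaf"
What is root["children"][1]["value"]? 75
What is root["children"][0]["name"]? "node_904"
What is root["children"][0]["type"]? "leaf"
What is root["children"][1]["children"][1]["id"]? 725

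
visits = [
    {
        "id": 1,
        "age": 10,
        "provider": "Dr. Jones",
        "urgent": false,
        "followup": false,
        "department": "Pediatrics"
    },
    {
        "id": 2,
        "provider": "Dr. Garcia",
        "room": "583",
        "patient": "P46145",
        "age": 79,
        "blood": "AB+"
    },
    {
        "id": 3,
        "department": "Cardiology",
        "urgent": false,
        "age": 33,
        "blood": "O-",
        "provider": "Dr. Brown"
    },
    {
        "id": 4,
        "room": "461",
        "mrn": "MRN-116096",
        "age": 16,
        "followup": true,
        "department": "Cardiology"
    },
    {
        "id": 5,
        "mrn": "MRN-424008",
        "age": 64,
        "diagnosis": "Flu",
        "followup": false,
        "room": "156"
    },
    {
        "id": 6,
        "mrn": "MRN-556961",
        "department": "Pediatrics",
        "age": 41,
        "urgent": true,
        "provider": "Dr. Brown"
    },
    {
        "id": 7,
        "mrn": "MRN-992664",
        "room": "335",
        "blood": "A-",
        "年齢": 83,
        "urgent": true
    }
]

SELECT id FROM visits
[1, 2, 3, 4, 5, 6, 7]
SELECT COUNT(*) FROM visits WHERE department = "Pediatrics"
2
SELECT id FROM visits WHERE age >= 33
[2, 3, 5, 6]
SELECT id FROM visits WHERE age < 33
[1, 4]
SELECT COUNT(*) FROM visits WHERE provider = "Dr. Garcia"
1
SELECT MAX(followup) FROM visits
True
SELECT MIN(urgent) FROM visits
False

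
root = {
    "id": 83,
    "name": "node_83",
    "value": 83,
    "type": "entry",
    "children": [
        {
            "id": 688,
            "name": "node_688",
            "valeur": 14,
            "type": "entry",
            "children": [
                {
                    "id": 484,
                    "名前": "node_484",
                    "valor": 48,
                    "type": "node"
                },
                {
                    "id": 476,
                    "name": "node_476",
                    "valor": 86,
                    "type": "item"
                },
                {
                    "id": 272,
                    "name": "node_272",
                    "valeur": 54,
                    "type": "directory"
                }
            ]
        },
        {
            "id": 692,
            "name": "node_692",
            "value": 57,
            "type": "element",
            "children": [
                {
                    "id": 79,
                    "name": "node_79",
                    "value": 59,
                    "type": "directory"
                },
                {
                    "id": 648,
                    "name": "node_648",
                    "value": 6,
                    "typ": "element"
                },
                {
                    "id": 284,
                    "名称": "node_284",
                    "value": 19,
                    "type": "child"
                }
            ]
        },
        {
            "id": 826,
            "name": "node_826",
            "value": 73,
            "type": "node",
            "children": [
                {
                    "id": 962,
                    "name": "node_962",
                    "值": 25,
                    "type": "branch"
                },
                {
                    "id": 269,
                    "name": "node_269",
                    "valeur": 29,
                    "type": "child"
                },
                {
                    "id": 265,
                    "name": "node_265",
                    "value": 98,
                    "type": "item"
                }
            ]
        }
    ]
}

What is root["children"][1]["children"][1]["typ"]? "element"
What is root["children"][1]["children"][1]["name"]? "node_648"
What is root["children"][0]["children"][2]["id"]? 272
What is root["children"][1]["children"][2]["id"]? 284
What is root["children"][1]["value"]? 57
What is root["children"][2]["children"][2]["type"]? "item"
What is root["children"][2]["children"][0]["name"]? "node_962"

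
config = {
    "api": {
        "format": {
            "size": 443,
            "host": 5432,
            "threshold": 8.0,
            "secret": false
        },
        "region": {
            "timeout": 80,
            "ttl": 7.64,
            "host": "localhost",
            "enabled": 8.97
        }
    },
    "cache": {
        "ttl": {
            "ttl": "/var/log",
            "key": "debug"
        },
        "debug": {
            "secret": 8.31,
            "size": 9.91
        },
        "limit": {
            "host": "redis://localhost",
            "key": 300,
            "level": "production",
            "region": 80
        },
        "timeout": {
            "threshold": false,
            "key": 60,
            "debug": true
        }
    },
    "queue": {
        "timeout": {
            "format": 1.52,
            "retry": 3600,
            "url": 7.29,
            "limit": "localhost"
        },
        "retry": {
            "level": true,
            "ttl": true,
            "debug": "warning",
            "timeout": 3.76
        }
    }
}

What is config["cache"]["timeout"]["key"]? 60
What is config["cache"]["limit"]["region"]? 80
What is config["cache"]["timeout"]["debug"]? True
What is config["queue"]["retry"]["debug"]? "warning"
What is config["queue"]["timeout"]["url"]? 7.29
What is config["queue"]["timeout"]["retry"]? 3600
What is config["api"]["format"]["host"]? 5432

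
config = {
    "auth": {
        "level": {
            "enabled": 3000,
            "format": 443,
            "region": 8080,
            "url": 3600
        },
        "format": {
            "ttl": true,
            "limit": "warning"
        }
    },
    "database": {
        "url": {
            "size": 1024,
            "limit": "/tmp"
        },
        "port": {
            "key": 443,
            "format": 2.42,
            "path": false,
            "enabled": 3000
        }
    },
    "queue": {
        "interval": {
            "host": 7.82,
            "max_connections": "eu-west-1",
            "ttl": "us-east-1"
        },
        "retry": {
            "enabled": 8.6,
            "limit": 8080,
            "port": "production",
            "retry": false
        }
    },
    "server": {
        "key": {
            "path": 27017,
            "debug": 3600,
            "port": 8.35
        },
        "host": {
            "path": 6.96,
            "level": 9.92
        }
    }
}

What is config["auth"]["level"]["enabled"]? 3000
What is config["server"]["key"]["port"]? 8.35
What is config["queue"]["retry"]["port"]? "production"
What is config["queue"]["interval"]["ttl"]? "us-east-1"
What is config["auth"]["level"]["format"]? 443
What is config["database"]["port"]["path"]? False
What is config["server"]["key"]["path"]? 27017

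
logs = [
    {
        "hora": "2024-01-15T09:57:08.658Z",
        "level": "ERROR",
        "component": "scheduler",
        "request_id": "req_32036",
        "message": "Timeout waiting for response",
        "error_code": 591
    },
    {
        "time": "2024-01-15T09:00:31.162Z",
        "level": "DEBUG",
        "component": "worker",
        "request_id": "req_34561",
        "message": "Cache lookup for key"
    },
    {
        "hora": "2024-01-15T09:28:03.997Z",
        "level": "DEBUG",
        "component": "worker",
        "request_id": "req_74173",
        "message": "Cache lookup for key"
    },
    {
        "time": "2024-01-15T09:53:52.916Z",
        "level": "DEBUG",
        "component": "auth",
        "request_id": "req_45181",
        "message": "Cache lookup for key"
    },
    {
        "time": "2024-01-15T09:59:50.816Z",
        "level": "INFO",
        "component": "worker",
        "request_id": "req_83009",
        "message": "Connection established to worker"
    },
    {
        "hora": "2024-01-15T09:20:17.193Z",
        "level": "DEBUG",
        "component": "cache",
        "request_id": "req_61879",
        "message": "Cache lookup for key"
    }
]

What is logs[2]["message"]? "Cache lookup for key"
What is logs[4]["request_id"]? "req_83009"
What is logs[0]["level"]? "ERROR"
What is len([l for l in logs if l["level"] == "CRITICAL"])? 0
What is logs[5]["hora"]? "2024-01-15T09:20:17.193Z"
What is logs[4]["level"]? "INFO"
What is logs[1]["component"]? "worker"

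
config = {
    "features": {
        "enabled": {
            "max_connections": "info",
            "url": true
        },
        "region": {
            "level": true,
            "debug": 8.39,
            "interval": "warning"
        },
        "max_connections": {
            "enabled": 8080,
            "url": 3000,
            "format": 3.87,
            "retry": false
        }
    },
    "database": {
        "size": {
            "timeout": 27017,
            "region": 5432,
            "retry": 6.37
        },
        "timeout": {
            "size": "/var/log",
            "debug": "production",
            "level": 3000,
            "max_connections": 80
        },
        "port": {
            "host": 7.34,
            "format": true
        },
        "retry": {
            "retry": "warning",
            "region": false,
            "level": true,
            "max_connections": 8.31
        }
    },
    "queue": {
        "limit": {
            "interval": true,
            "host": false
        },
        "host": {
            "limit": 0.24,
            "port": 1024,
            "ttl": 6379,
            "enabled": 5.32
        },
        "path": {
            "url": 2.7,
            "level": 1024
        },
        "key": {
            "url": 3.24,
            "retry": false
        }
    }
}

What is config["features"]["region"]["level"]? True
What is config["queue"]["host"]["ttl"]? 6379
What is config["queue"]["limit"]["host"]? False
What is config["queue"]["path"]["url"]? 2.7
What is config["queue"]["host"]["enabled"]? 5.32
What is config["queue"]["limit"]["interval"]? True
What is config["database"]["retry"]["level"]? True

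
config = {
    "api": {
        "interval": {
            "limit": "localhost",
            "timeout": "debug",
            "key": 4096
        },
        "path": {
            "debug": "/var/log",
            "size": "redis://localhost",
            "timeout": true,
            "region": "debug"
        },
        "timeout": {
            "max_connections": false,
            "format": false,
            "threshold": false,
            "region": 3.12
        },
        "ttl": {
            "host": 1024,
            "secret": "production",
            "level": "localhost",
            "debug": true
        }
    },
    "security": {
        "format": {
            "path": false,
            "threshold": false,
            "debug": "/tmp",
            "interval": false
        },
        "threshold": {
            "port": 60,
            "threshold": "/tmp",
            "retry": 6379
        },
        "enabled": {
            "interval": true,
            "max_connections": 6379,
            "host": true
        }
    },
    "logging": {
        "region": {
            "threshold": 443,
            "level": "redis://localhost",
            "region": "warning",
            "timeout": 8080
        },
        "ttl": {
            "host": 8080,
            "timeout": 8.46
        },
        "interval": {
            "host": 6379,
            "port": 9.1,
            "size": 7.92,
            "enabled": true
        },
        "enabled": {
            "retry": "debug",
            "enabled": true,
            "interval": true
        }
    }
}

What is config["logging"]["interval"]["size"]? 7.92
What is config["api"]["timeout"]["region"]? 3.12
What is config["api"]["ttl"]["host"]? 1024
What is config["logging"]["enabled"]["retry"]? "debug"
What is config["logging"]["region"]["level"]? "redis://localhost"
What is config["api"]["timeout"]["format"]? False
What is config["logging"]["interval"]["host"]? 6379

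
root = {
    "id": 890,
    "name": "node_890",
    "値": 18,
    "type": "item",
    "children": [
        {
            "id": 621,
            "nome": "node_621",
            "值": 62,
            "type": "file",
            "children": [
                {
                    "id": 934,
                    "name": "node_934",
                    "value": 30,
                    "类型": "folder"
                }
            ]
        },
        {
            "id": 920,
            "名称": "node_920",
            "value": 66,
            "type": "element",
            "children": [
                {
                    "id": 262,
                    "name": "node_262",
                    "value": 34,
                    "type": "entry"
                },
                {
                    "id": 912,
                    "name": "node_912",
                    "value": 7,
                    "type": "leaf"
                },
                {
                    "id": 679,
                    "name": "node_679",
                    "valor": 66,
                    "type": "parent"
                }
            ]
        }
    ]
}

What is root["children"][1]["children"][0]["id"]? 262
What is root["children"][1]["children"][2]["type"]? "parent"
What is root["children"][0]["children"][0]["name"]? "node_934"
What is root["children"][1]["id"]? 920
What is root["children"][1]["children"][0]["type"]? "entry"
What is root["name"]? "node_890"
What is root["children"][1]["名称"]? "node_920"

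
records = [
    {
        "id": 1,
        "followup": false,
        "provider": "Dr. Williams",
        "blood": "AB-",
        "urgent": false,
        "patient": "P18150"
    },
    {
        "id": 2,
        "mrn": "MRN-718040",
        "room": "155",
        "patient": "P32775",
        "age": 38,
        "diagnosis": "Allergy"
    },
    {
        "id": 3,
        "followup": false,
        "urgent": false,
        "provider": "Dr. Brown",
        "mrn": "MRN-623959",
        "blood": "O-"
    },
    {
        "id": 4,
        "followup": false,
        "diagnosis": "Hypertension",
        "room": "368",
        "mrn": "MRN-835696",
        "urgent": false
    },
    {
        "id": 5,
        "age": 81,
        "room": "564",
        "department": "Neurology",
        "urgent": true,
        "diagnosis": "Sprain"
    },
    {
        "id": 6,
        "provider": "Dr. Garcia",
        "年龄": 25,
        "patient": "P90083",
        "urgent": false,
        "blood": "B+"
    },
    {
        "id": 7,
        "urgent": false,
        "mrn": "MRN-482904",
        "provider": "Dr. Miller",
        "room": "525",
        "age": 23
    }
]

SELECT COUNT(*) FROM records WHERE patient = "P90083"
1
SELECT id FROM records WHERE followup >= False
[1, 3, 4]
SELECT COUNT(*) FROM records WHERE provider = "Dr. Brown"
1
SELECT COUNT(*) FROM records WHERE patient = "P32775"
1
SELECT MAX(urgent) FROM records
True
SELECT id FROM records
[1, 2, 3, 4, 5, 6, 7]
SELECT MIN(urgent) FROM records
False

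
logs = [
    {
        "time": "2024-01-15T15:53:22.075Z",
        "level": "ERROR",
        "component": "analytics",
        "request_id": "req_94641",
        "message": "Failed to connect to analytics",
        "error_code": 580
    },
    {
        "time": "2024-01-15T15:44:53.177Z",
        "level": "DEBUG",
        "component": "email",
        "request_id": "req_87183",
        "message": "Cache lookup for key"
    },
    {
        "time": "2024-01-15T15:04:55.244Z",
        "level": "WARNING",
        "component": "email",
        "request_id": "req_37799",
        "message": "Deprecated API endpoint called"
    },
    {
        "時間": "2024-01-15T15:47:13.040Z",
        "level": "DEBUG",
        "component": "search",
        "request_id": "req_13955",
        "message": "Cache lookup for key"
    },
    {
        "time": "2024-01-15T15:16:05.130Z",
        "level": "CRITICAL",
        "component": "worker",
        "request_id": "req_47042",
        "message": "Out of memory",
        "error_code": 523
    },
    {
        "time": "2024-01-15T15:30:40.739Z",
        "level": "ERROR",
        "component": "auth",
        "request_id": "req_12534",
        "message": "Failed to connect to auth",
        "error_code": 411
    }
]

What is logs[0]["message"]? "Failed to connect to analytics"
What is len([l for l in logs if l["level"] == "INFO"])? 0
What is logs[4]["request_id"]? "req_47042"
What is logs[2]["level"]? "WARNING"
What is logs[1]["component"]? "email"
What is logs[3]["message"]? "Cache lookup for key"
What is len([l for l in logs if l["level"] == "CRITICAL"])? 1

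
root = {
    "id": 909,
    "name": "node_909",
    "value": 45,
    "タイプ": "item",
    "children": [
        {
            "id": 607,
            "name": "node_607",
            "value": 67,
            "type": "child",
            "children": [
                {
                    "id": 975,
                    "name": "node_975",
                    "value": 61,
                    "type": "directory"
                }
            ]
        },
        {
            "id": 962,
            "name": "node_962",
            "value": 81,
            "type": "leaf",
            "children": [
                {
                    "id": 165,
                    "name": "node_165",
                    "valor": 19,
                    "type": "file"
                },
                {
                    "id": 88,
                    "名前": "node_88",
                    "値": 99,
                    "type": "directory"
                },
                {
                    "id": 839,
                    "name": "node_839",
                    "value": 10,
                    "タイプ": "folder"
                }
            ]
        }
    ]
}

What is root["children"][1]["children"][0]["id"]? 165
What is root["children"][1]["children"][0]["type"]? "file"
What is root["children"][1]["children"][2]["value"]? 10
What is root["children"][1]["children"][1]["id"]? 88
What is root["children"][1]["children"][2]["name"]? "node_839"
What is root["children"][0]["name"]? "node_607"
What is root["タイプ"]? "item"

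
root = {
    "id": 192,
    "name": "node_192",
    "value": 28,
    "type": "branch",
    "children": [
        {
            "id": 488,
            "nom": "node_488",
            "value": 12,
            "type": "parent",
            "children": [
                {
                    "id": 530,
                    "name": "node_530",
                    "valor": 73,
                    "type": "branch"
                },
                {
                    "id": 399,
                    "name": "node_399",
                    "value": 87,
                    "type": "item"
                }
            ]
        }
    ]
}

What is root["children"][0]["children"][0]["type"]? "branch"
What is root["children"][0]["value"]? 12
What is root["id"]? 192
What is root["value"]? 28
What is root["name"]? "node_192"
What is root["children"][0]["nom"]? "node_488"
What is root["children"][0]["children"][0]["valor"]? 73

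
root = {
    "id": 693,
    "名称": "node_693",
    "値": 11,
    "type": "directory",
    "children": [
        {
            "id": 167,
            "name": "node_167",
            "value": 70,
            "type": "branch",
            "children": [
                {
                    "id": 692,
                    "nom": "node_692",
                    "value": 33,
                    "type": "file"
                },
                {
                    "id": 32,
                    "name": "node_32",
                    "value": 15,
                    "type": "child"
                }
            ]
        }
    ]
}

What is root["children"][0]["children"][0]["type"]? "file"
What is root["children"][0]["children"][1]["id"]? 32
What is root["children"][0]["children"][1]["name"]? "node_32"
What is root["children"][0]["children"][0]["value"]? 33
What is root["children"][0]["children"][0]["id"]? 692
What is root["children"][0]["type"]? "branch"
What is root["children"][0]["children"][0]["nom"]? "node_692"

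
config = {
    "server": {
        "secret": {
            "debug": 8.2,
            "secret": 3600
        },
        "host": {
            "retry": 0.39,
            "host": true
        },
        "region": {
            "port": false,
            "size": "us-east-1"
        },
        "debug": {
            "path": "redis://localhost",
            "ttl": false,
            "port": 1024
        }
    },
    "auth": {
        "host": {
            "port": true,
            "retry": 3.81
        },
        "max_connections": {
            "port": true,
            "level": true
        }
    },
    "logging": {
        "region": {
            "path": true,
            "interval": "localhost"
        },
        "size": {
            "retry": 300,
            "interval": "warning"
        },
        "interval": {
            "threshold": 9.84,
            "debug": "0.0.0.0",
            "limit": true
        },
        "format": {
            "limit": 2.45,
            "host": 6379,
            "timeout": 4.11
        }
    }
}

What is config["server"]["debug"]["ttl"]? False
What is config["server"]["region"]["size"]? "us-east-1"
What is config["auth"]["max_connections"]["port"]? True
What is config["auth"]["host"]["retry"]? 3.81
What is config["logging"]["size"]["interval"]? "warning"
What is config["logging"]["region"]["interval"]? "localhost"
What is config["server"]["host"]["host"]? True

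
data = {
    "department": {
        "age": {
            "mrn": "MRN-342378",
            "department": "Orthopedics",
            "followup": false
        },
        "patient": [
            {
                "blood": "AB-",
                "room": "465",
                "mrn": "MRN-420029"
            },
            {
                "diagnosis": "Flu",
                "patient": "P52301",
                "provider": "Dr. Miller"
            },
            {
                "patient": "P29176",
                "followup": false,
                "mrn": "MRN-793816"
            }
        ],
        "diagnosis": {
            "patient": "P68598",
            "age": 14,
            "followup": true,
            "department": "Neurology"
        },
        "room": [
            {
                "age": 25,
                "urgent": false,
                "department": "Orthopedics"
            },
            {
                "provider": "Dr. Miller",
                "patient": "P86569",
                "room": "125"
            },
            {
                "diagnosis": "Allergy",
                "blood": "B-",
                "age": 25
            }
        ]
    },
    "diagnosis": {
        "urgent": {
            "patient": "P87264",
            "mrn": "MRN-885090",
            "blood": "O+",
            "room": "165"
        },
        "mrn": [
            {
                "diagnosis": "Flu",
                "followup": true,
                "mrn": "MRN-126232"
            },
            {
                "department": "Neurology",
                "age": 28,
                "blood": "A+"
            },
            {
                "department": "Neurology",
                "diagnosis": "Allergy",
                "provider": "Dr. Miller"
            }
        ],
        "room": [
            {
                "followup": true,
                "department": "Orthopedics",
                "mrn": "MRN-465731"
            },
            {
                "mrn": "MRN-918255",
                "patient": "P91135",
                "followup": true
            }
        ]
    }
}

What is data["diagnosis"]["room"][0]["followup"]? True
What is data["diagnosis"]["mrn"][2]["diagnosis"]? "Allergy"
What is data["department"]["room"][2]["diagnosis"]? "Allergy"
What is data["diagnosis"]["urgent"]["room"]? "165"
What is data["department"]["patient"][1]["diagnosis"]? "Flu"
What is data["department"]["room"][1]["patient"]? "P86569"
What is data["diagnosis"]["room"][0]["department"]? "Orthopedics"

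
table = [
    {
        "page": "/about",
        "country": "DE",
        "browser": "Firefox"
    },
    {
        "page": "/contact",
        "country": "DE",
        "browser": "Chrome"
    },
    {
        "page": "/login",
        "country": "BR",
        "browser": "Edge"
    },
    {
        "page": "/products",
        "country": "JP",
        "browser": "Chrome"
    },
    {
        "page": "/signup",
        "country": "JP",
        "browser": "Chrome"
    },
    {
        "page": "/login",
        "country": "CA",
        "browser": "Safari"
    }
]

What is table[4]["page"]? "/signup"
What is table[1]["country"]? "DE"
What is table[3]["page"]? "/products"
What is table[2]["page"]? "/login"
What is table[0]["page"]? "/about"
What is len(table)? 6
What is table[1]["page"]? "/contact"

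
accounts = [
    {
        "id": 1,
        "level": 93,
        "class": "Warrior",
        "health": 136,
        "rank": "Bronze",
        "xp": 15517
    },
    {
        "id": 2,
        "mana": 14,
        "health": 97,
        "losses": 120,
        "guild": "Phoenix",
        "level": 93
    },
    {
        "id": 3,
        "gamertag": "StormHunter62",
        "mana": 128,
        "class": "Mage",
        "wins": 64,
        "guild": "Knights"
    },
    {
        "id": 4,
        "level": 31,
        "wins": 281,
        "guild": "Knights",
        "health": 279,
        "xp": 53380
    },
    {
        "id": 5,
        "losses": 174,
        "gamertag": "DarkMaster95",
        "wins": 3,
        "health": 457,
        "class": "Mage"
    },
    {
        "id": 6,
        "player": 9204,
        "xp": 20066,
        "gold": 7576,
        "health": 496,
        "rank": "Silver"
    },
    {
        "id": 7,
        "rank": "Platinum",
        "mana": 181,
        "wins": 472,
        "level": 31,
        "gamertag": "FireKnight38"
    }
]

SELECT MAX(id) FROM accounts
7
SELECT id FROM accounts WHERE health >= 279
[4, 5, 6]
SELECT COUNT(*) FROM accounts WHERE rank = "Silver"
1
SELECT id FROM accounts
[1, 2, 3, 4, 5, 6, 7]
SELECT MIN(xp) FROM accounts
15517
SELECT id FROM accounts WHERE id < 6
[1, 2, 3, 4, 5]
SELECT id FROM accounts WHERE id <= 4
[1, 2, 3, 4]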